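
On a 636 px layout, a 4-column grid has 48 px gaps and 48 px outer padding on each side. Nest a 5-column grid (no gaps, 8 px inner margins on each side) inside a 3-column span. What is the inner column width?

Subtract both margins: 636 − 2·48 = 540 px.
4c + 3·48 = 540 → 4c = 396 → c = 99 px.
3-column span = 3·99 + 2·48 = 393 px.
Inner content = 393 − 2·8 = 377 px.
5d = 377 → d = 75.4 px.

75.4 px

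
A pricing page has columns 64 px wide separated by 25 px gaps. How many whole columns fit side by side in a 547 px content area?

6 columns

6 columns: 6·64 + 5·25 = 509 px ≤ 547.
7 columns: 598 px > 547. So 6.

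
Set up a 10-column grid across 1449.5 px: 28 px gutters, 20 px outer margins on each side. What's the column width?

Subtract both margins: 1449.5 − 2·20 = 1409.5 px.
1409.5 − 9·28 = 1157.5; ÷10 gives c = 115.75 px.

115.75 px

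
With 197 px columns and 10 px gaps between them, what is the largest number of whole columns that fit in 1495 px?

7 columns

k columns need k·197 + (k−1)·10 = k·207 − 10.
k·207 − 10 ≤ 1495 → k ≤ 1505 / 207 ≈ 7.27, so k = 7.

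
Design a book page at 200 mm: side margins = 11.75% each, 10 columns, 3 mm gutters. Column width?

Margins: 11.75% × 200 = 23.5 mm each, so content = 200 − 47 = 153 mm.
153 − 9·3 = 126; ÷10 gives c = 12.6 mm.

12.6 mm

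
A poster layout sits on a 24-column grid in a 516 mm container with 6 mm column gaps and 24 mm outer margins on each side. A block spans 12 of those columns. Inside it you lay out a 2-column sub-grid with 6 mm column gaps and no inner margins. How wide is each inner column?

112.5 mm

Take off 48 mm of margins, leaving 468 mm.
468 − 23·6 = 330; ÷24 gives c = 13.75 mm.
Span of 12: 12·13.75 + 11·6 = 165 + 66 = 231 mm.
2d + 1·6 = 231 → 2d = 225 → d = 112.5 mm.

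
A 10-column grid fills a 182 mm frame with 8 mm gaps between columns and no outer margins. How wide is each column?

11 mm

10c + 9·8 = 182 → 10c = 110 → c = 11 mm.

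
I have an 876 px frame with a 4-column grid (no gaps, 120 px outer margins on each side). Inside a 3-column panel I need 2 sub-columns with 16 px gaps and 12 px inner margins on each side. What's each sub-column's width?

Subtract both margins: 876 − 2·120 = 636 px.
4c = 636 → c = 159 px.
With no gaps, 3 columns span 3·159 = 477 px.
Inner content = 477 − 2·12 = 453 px.
Subtracting 1 gap of 16 leaves 437 for 2 columns, so d = 218.5 px.

218.5 px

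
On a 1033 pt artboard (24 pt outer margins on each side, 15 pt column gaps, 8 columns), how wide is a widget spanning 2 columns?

Subtract both margins: 1033 − 2·24 = 985 pt.
Subtracting 7 column gaps of 15 leaves 880 for 8 columns, so c = 110 pt.
2-column span = 2·110 + 1·15 = 235 pt.

235 pt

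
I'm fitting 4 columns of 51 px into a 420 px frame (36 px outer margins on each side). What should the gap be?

Content width = 420 − 2·36 = 348 px.
4·51 + 3g = 348 → 3g = 144 → g = 48 px.

48 px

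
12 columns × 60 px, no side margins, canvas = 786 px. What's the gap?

12 columns take 12·60 = 720 px; remaining 66 splits into 11 gaps.
g = 66 / 11 = 6 px.

6 px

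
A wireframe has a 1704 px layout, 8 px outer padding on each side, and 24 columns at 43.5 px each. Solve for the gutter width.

Content width = 1704 − 2·8 = 1688 px.
Columns use 1044 px, leaving 644 px across 23 gutters = 28 px each.

28 px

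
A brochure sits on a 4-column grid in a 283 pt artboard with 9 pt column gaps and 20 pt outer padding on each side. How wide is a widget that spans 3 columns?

Take off 40 pt of margins, leaving 243 pt.
4c + 3·9 = 243 → 4c = 216 → c = 54 pt.
3 columns plus 2 column gaps: 162 + 18 = 180 pt.

180 pt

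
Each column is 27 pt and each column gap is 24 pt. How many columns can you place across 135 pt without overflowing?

3 columns

3 columns: 3·27 + 2·24 = 129 pt ≤ 135.
4 columns: 180 pt > 135. So 3.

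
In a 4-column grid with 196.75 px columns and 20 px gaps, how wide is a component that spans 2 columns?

Span of 2: 2·196.75 + 1·20 = 393.5 + 20 = 413.5 px.

413.5 px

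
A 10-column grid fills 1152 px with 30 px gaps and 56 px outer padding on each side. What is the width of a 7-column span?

719 px

Take off 112 px of margins, leaving 1040 px.
1040 − 9·30 = 770; ÷10 gives c = 77 px.
Span of 7: 7·77 + 6·30 = 539 + 180 = 719 px.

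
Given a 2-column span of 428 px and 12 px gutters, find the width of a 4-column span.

868 px

428 − 1·12 = 416; ÷2 gives c = 208 px.
4-column span = 4·208 + 3·12 = 868 px.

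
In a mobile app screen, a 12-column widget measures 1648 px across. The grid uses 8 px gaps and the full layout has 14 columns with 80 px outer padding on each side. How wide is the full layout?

2084 px

Subtracting 11 gaps of 8 leaves 1560 for 12 columns, so c = 130 px.
Total width: 2·80 + 14·130 + 13·8 = 2084 px.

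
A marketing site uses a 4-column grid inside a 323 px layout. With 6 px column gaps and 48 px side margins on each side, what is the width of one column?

52.25 px

Take off 96 px of margins, leaving 227 px.
4 columns + 3 column gaps: 4c + 3·6 = 227.
4c = 227 − 18 = 209, so c = 52.25 px.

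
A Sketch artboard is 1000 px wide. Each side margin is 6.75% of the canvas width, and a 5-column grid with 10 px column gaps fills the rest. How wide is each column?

165 px

1000 × (1 − 2·6.75%) = 1000 × 86.5% = 865 px for the columns.
5c + 4·10 = 865 → 5c = 825 → c = 165 px.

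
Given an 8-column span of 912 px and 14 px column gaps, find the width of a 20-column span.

8c + 7·14 = 912 → 8c = 814 → c = 101.75 px.
20 columns plus 19 column gaps: 2035 + 266 = 2301 px.

2301 px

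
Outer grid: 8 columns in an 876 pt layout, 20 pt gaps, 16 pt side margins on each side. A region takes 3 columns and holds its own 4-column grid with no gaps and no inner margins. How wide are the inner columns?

76 pt

Outer content = 876 − 2·16 = 844 pt.
8 columns + 7 gaps: 8c + 7·20 = 844.
8c = 844 − 140 = 704, so c = 88 pt.
3-column span = 3·88 + 2·20 = 304 pt.
304 / 4 = 76 pt per column.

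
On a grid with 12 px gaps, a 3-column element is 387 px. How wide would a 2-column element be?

Subtracting 2 gaps of 12 leaves 363 for 3 columns, so c = 121 px.
2-column span = 2·121 + 1·12 = 254 px.

254 px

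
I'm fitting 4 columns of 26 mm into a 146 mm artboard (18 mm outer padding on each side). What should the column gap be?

2 mm

Content width = 146 − 2·18 = 110 mm.
4·26 + 3g = 110 → 3g = 6 → g = 2 mm.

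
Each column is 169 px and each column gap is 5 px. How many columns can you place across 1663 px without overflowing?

9 columns

k columns need k·169 + (k−1)·5 = k·174 − 5.
k·174 − 5 ≤ 1663 → k ≤ 1668 / 174 ≈ 9.59, so k = 9.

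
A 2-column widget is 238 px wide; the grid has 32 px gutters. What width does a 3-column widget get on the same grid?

373 px

2c + 1·32 = 238 → 2c = 206 → c = 103 px.
Span of 3: 3·103 + 2·32 = 309 + 64 = 373 px.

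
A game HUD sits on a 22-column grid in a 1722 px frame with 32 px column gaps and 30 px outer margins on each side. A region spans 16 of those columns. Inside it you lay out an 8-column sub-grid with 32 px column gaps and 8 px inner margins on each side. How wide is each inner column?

120 px

Take off 60 px of margins, leaving 1662 px.
1662 − 21·32 = 990; ÷22 gives c = 45 px.
16 columns plus 15 column gaps: 720 + 480 = 1200 px.
Inner content = 1200 − 2·8 = 1184 px.
Subtracting 7 column gaps of 32 leaves 960 for 8 columns, so d = 120 px.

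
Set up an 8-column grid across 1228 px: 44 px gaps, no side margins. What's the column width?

1228 − 7·44 = 920; ÷8 gives c = 115 px.

115 px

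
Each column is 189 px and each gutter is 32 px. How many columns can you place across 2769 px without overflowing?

12 columns

12 columns: 12·189 + 11·32 = 2620 px ≤ 2769.
13 columns: 2841 px > 2769. So 12.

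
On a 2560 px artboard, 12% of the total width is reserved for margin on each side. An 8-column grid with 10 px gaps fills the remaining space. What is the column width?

234.45 px

Each margin = 12% of 2560 = 307.2 px; content = 2560 − 2·307.2 = 1945.6 px.
8c + 7·10 = 1945.6 → 8c = 1875.6 → c = 234.45 px.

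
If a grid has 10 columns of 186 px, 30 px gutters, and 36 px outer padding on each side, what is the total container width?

2202 px

Total width: 2·36 + 10·186 + 9·30 = 2202 px.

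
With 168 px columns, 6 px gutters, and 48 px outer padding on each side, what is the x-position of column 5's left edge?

744 px

Before column 5: the margin + 4 columns + 4 gutters.
Offset = 48 + 4·(168 + 6) = 48 + 696 = 744 px.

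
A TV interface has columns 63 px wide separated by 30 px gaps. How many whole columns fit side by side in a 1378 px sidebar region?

Each extra column adds 63 + 30 = 93 px.
(1378 + 30) / 93 = 15.14, so 15 columns fit.

15 columns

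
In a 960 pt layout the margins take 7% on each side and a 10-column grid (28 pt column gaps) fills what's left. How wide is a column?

57.36 pt

Margins: 7% × 960 = 67.2 pt each, so content = 960 − 134.4 = 825.6 pt.
825.6 − 9·28 = 573.6; ÷10 gives c = 57.36 pt.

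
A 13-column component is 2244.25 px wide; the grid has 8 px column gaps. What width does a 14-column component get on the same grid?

2417.5 px

2244.25 − 12·8 = 2148.25; ÷13 gives c = 165.25 px.
14 columns plus 13 column gaps: 2313.5 + 104 = 2417.5 px.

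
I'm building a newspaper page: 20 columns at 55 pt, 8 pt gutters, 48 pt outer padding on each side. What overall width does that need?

1348 pt

Total width: 2·48 + 20·55 + 19·8 = 1348 pt.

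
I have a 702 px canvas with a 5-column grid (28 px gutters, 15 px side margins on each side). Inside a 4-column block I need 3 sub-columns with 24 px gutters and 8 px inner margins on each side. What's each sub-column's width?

Inside the margins: 702 − 30 = 672 px.
5 columns + 4 gutters: 5c + 4·28 = 672.
5c = 672 − 112 = 560, so c = 112 px.
4-column span = 4·112 + 3·28 = 532 px.
Inner content = 532 − 2·8 = 516 px.
516 − 2·24 = 468; ÷3 gives d = 156 px.

156 px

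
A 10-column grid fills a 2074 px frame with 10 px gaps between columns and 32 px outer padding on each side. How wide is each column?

192 px

Content width = 2074 − 2·32 = 2010 px.
10 columns + 9 gaps: 10c + 9·10 = 2010.
10c = 2010 − 90 = 1920, so c = 192 px.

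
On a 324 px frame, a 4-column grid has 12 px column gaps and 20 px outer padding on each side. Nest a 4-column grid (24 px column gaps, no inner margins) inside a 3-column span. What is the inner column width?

34.5 px

Subtract both margins: 324 − 2·20 = 284 px.
4 columns + 3 column gaps: 4c + 3·12 = 284.
4c = 284 − 36 = 248, so c = 62 px.
3-column span = 3·62 + 2·12 = 210 px.
210 − 3·24 = 138; ÷4 gives d = 34.5 px.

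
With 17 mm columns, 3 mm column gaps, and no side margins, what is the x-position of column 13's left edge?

Each column+gutter stride is 20 mm; with no margin, 12 of them is 240 mm.

240 mm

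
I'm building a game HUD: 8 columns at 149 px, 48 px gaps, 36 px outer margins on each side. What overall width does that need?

1600 px

Adding margins, columns and gutters: 72 + 1192 + 336 = 1600 px.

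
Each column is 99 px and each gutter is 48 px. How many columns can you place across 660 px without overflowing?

4 columns

k columns need k·99 + (k−1)·48 = k·147 − 48.
k·147 − 48 ≤ 660 → k ≤ 708 / 147 ≈ 4.82, so k = 4.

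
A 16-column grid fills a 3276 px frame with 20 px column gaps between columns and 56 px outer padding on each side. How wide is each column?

179 px

Subtract both margins: 3276 − 2·56 = 3164 px.
3164 − 15·20 = 2864; ÷16 gives c = 179 px.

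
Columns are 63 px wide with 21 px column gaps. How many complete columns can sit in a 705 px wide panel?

8 columns

Each extra column adds 63 + 21 = 84 px.
(705 + 21) / 84 = 8.64, so 8 columns fit.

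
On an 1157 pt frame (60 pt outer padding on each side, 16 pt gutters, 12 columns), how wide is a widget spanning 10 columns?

861.5 pt

Subtract both margins: 1157 − 2·60 = 1037 pt.
Subtracting 11 gutters of 16 leaves 861 for 12 columns, so c = 71.75 pt.
Span of 10: 10·71.75 + 9·16 = 717.5 + 144 = 861.5 pt.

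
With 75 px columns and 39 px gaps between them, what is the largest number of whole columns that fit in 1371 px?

Each extra column adds 75 + 39 = 114 px.
(1371 + 39) / 114 = 12.37, so 12 columns fit.

12 columns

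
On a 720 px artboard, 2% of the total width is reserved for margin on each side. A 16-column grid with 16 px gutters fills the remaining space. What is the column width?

28.2 px

Each margin = 2% of 720 = 14.4 px; content = 720 − 2·14.4 = 691.2 px.
16 columns + 15 gutters: 16c + 15·16 = 691.2.
16c = 691.2 − 240 = 451.2, so c = 28.2 px.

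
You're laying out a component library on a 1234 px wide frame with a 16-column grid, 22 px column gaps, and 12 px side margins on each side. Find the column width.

55 px

Subtract both margins: 1234 − 2·12 = 1210 px.
16 columns + 15 column gaps: 16c + 15·22 = 1210.
16c = 1210 − 330 = 880, so c = 55 px.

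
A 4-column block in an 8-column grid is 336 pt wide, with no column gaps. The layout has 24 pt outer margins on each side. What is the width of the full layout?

With no column gaps, each column is 336/4 = 84 pt.
Total width: 2·24 + 8·84 = 720 pt.

720 pt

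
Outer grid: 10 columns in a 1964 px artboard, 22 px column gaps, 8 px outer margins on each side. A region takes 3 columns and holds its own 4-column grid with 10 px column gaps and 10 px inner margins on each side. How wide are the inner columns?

129.75 px

Subtract both margins: 1964 − 2·8 = 1948 px.
10 columns + 9 column gaps: 10c + 9·22 = 1948.
10c = 1948 − 198 = 1750, so c = 175 px.
Span of 3: 3·175 + 2·22 = 525 + 44 = 569 px.
Inner content = 569 − 2·10 = 549 px.
549 − 3·10 = 519; ÷4 gives d = 129.75 px.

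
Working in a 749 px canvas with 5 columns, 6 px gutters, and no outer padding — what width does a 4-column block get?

5c + 4·6 = 749 → 5c = 725 → c = 145 px.
Span of 4: 4·145 + 3·6 = 580 + 18 = 598 px.

598 px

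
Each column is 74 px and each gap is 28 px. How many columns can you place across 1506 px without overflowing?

k columns need k·74 + (k−1)·28 = k·102 − 28.
k·102 − 28 ≤ 1506 → k ≤ 1534 / 102 ≈ 15.04, so k = 15.

15 columns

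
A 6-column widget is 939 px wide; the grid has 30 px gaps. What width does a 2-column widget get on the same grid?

6c + 5·30 = 939 → 6c = 789 → c = 131.5 px.
2 columns plus 1 gap: 263 + 30 = 293 px.

293 px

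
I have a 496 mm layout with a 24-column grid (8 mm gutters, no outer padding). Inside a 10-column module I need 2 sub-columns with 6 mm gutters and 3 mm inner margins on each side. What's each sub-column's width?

95 mm

Subtracting 23 gutters of 8 leaves 312 for 24 columns, so c = 13 mm.
10-column span = 10·13 + 9·8 = 202 mm.
Inner content = 202 − 2·3 = 196 mm.
2d + 1·6 = 196 → 2d = 190 → d = 95 mm.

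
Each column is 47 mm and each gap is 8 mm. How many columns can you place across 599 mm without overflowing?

11 columns

11 columns: 11·47 + 10·8 = 597 mm ≤ 599.
12 columns: 652 mm > 599. So 11.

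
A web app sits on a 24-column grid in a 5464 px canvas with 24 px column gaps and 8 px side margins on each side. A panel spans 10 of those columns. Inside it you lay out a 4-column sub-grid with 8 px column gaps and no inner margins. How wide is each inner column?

558 px

Outer content = 5464 − 2·8 = 5448 px.
5448 − 23·24 = 4896; ÷24 gives c = 204 px.
10-column span = 10·204 + 9·24 = 2256 px.
4 columns + 3 column gaps: 4d + 3·8 = 2256.
4d = 2256 − 24 = 2232, so d = 558 px.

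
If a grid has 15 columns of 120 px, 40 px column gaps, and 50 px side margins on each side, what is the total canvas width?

2460 px

Total width: 2·50 + 15·120 + 14·40 = 2460 px.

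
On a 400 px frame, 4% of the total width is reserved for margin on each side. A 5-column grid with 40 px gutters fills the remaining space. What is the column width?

41.6 px

Margins: 4% × 400 = 16 px each, so content = 400 − 32 = 368 px.
5 columns + 4 gutters: 5c + 4·40 = 368.
5c = 368 − 160 = 208, so c = 41.6 px.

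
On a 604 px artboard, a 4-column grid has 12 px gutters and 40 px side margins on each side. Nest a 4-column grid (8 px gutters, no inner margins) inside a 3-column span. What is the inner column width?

91.5 px

Take off 80 px of margins, leaving 524 px.
Subtracting 3 gutters of 12 leaves 488 for 4 columns, so c = 122 px.
3 columns plus 2 gutters: 366 + 24 = 390 px.
4 columns + 3 gutters: 4d + 3·8 = 390.
4d = 390 − 24 = 366, so d = 91.5 px.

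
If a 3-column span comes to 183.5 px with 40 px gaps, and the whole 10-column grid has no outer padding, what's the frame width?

3 columns + 2 gaps: 3c + 2·40 = 183.5.
3c = 183.5 − 80 = 103.5, so c = 34.5 px.
Frame = 10·34.5 + 9·40 = 345 + 360 = 705 px.

705 px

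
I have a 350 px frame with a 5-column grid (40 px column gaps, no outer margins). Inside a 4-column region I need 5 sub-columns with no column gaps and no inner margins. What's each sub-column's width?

5c + 4·40 = 350 → 5c = 190 → c = 38 px.
4-column span = 4·38 + 3·40 = 272 px.
5d = 272 → d = 54.4 px.

54.4 px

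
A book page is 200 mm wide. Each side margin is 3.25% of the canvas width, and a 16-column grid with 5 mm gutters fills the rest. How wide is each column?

7 mm

Each margin = 3.25% of 200 = 6.5 mm; content = 200 − 2·6.5 = 187 mm.
Subtracting 15 gutters of 5 leaves 112 for 16 columns, so c = 7 mm.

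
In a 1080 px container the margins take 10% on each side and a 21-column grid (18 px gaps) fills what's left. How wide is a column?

Each margin = 10% of 1080 = 108 px; content = 1080 − 2·108 = 864 px.
Subtracting 20 gaps of 18 leaves 504 for 21 columns, so c = 24 px.

24 px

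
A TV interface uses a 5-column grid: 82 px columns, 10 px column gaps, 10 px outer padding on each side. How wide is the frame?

470 px

Total width: 2·10 + 5·82 + 4·10 = 470 px.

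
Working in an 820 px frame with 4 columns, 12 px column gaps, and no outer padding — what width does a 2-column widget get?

Subtracting 3 column gaps of 12 leaves 784 for 4 columns, so c = 196 px.
Span of 2: 2·196 + 1·12 = 392 + 12 = 404 px.

404 px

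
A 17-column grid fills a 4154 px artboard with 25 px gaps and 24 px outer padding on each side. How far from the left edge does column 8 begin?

Subtract both margins: 4154 − 2·24 = 4106 px.
17 columns + 16 gaps: 17c + 16·25 = 4106.
17c = 4106 − 400 = 3706, so c = 218 px.
Before column 8: the margin + 7 columns + 7 gaps.
Offset = 24 + 7·(218 + 25) = 24 + 1701 = 1725 px.

1725 px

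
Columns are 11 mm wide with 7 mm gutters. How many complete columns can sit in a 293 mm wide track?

k columns need k·11 + (k−1)·7 = k·18 − 7.
k·18 − 7 ≤ 293 → k ≤ 300 / 18 ≈ 16.67, so k = 16.

16 columns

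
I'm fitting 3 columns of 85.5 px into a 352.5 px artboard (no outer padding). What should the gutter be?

48 px

3·85.5 + 2g = 352.5 → 2g = 96 → g = 48 px.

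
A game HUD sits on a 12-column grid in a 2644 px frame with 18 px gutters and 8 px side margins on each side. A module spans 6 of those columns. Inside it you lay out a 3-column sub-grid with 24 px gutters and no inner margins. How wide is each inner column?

419 px

Subtract both margins: 2644 − 2·8 = 2628 px.
2628 − 11·18 = 2430; ÷12 gives c = 202.5 px.
6-column span = 6·202.5 + 5·18 = 1305 px.
1305 − 2·24 = 1257; ÷3 gives d = 419 px.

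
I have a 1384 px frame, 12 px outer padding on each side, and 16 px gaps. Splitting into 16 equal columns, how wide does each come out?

70 px

Content width = 1384 − 2·12 = 1360 px.
16 columns + 15 gaps: 16c + 15·16 = 1360.
16c = 1360 − 240 = 1120, so c = 70 px.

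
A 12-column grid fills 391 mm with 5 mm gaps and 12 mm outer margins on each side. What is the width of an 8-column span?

243 mm

Inside the margins: 391 − 24 = 367 mm.
Subtracting 11 gaps of 5 leaves 312 for 12 columns, so c = 26 mm.
8 columns plus 7 gaps: 208 + 35 = 243 mm.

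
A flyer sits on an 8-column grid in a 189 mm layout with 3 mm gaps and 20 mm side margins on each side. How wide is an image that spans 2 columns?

35 mm

Subtract both margins: 189 − 2·20 = 149 mm.
8c + 7·3 = 149 → 8c = 128 → c = 16 mm.
2 columns plus 1 gap: 32 + 3 = 35 mm.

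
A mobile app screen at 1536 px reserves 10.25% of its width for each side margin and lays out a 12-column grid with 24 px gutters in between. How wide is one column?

79.76 px

Each margin = 10.25% of 1536 = 157.44 px; content = 1536 − 2·157.44 = 1221.12 px.
12c + 11·24 = 1221.12 → 12c = 957.12 → c = 79.76 px.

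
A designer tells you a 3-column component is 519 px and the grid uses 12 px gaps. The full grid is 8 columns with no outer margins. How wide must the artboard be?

1404 px

3c + 2·12 = 519 → 3c = 495 → c = 165 px.
Total width: 8·165 + 7·12 = 1404 px.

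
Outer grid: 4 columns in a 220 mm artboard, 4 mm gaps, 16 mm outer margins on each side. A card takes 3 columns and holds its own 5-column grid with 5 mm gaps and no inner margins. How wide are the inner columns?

24 mm

Subtract both margins: 220 − 2·16 = 188 mm.
4 columns + 3 gaps: 4c + 3·4 = 188.
4c = 188 − 12 = 176, so c = 44 mm.
Span of 3: 3·44 + 2·4 = 132 + 8 = 140 mm.
140 − 4·5 = 120; ÷5 gives d = 24 mm.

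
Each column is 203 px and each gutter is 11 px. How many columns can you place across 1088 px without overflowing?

5 columns: 5·203 + 4·11 = 1059 px ≤ 1088.
6 columns: 1273 px > 1088. So 5.

5 columns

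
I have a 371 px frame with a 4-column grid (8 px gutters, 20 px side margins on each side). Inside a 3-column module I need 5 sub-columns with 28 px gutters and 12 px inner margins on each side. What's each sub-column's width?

Subtract both margins: 371 − 2·20 = 331 px.
4c + 3·8 = 331 → 4c = 307 → c = 76.75 px.
Span of 3: 3·76.75 + 2·8 = 230.25 + 16 = 246.25 px.
Inner content = 246.25 − 2·12 = 222.25 px.
Subtracting 4 gutters of 28 leaves 110.25 for 5 columns, so d = 22.05 px.

22.05 px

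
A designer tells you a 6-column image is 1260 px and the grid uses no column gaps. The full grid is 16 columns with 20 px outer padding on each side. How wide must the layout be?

3400 px

1260 / 6 = 210 px per column.
Layout = 2·20 + 16·210 = 40 + 3360 = 3400 px.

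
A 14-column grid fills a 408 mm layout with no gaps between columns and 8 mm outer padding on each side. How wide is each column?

28 mm

Take off 16 mm of margins, leaving 392 mm.
With no gaps, each column is 392/14 = 28 mm.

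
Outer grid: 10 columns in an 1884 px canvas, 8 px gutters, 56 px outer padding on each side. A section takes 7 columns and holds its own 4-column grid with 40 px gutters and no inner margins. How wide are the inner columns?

Outer content = 1884 − 2·56 = 1772 px.
1772 − 9·8 = 1700; ÷10 gives c = 170 px.
7-column span = 7·170 + 6·8 = 1238 px.
1238 − 3·40 = 1118; ÷4 gives d = 279.5 px.

279.5 px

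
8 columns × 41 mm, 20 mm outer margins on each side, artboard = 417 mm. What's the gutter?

7 mm

Content width = 417 − 2·20 = 377 mm.
8·41 + 7g = 377 → 7g = 49 → g = 7 mm.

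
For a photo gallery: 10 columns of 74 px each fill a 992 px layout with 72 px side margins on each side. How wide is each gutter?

Content width = 992 − 2·72 = 848 px.
10·74 + 9g = 848 → 9g = 108 → g = 12 px.

12 px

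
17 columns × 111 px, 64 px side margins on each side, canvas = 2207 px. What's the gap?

Inside the margins: 2207 − 128 = 2079 px.
17·111 + 16g = 2079 → 16g = 192 → g = 12 px.

12 px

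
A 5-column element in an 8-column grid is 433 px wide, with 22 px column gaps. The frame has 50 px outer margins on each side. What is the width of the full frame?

806 px

Subtracting 4 column gaps of 22 leaves 345 for 5 columns, so c = 69 px.
Total width: 2·50 + 8·69 + 7·22 = 806 px.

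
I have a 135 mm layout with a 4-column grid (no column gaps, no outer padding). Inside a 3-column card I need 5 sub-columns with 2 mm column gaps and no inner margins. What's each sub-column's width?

135 / 4 = 33.75 mm per column.
3-column span = 3·33.75 = 101.25 mm.
5 columns + 4 column gaps: 5d + 4·2 = 101.25.
5d = 101.25 − 8 = 93.25, so d = 18.65 mm.

18.65 mm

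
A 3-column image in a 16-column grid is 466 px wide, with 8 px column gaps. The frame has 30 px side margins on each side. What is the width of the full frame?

2580 px

Subtracting 2 column gaps of 8 leaves 450 for 3 columns, so c = 150 px.
Frame = 2·30 + 16·150 + 15·8 = 60 + 2400 + 120 = 2580 px.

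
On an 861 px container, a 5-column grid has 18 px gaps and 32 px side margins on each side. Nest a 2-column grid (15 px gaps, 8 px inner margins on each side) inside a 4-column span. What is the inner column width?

301.5 px

Inside the margins: 861 − 64 = 797 px.
797 − 4·18 = 725; ÷5 gives c = 145 px.
Span of 4: 4·145 + 3·18 = 580 + 54 = 634 px.
Inner content = 634 − 2·8 = 618 px.
2d + 1·15 = 618 → 2d = 603 → d = 301.5 px.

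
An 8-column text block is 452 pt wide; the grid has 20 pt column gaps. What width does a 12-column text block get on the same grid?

688 pt

Subtracting 7 column gaps of 20 leaves 312 for 8 columns, so c = 39 pt.
Span of 12: 12·39 + 11·20 = 468 + 220 = 688 pt.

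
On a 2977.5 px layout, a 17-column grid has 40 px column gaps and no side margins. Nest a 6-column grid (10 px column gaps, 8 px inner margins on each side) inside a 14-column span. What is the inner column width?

396.5 px

Subtracting 16 column gaps of 40 leaves 2337.5 for 17 columns, so c = 137.5 px.
14-column span = 14·137.5 + 13·40 = 2445 px.
Inner content = 2445 − 2·8 = 2429 px.
2429 − 5·10 = 2379; ÷6 gives d = 396.5 px.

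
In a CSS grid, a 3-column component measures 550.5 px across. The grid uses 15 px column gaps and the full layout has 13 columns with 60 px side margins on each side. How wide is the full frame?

Subtracting 2 column gaps of 15 leaves 520.5 for 3 columns, so c = 173.5 px.
Adding margins, columns and gutters: 120 + 2255.5 + 180 = 2555.5 px.

2555.5 px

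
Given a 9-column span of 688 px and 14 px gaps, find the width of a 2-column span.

142 px

688 − 8·14 = 576; ÷9 gives c = 64 px.
2 columns plus 1 gap: 128 + 14 = 142 px.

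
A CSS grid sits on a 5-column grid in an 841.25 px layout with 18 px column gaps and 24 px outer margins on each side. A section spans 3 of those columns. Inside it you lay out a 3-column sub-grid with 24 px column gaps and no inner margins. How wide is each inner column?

140.25 px

Subtract both margins: 841.25 − 2·24 = 793.25 px.
5c + 4·18 = 793.25 → 5c = 721.25 → c = 144.25 px.
3 columns plus 2 column gaps: 432.75 + 36 = 468.75 px.
3 columns + 2 column gaps: 3d + 2·24 = 468.75.
3d = 468.75 − 48 = 420.75, so d = 140.25 px.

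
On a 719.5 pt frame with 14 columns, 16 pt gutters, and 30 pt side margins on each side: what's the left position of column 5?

223 pt

Subtract both margins: 719.5 − 2·30 = 659.5 pt.
14 columns + 13 gutters: 14c + 13·16 = 659.5.
14c = 659.5 − 208 = 451.5, so c = 32.25 pt.
Before column 5: the margin + 4 columns + 4 gutters.
Offset = 30 + 4·(32.25 + 16) = 30 + 193 = 223 pt.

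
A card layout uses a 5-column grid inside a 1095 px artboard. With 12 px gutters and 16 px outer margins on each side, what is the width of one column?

Content width = 1095 − 2·16 = 1063 px.
5c + 4·12 = 1063 → 5c = 1015 → c = 203 px.

203 px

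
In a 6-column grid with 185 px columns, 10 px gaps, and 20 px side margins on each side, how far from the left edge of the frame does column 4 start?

605 px

Before column 4: the margin + 3 columns + 3 gaps.
Offset = 20 + 3·(185 + 10) = 20 + 585 = 605 px.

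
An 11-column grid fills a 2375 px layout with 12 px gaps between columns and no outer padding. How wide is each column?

11c + 10·12 = 2375 → 11c = 2255 → c = 205 px.

205 px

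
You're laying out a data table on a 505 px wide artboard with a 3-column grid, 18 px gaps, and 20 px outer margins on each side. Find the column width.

Content width = 505 − 2·20 = 465 px.
3c + 2·18 = 465 → 3c = 429 → c = 143 px.

143 px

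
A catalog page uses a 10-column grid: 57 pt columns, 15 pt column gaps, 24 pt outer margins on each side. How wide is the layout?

753 pt

Adding margins, columns and gutters: 48 + 570 + 135 = 753 pt.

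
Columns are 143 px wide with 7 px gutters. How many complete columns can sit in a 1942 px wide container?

12 columns

Each extra column adds 143 + 7 = 150 px.
(1942 + 7) / 150 = 12.99, so 12 columns fit.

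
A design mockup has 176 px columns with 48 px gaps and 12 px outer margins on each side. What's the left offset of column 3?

460 px

Column 3 starts at margin + 2·(column + gutter) = 12 + 2·224 = 460 px.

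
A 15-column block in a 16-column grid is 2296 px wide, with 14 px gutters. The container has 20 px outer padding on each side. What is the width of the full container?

Subtracting 14 gutters of 14 leaves 2100 for 15 columns, so c = 140 px.
Total width: 2·20 + 16·140 + 15·14 = 2490 px.

2490 px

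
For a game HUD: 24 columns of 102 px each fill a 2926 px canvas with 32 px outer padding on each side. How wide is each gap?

Inside the margins: 2926 − 64 = 2862 px.
24·102 + 23g = 2862 → 23g = 414 → g = 18 px.

18 px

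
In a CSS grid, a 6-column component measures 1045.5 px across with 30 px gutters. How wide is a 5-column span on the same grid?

866.25 px

1045.5 − 5·30 = 895.5; ÷6 gives c = 149.25 px.
Span of 5: 5·149.25 + 4·30 = 746.25 + 120 = 866.25 px.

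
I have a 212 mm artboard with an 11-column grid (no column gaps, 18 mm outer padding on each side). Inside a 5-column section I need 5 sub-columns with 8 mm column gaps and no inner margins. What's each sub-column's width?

9.6 mm

Take off 36 mm of margins, leaving 176 mm.
176 / 11 = 16 mm per column.
With no column gaps, 5 columns span 5·16 = 80 mm.
5 columns + 4 column gaps: 5d + 4·8 = 80.
5d = 80 − 32 = 48, so d = 9.6 mm.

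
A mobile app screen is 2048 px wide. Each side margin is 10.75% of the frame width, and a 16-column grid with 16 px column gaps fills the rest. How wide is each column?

85.48 px

Margins: 10.75% × 2048 = 220.16 px each, so content = 2048 − 440.32 = 1607.68 px.
Subtracting 15 column gaps of 16 leaves 1367.68 for 16 columns, so c = 85.48 px.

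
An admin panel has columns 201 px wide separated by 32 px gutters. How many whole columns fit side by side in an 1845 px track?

8 columns

Each extra column adds 201 + 32 = 233 px.
(1845 + 32) / 233 = 8.06, so 8 columns fit.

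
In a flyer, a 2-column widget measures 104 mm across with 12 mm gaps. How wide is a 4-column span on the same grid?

104 − 1·12 = 92; ÷2 gives c = 46 mm.
4 columns plus 3 gaps: 184 + 36 = 220 mm.

220 mm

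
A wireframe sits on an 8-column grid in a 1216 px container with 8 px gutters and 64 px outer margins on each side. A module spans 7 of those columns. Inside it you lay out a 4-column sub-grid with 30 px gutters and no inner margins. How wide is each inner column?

215.25 px

Inside the margins: 1216 − 128 = 1088 px.
8 columns + 7 gutters: 8c + 7·8 = 1088.
8c = 1088 − 56 = 1032, so c = 129 px.
7 columns plus 6 gutters: 903 + 48 = 951 px.
Subtracting 3 gutters of 30 leaves 861 for 4 columns, so d = 215.25 px.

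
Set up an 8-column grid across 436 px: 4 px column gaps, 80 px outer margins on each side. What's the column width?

Inside the margins: 436 − 160 = 276 px.
8 columns + 7 column gaps: 8c + 7·4 = 276.
8c = 276 − 28 = 248, so c = 31 px.

31 px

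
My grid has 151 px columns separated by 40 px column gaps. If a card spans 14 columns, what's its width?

Span of 14: 14·151 + 13·40 = 2114 + 520 = 2634 px.

2634 px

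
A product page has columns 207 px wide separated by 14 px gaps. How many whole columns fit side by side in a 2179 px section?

9 columns

Each extra column adds 207 + 14 = 221 px.
(2179 + 14) / 221 = 9.92, so 9 columns fit.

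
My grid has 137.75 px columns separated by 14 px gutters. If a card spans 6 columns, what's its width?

6-column span = 6·137.75 + 5·14 = 896.5 px.

896.5 px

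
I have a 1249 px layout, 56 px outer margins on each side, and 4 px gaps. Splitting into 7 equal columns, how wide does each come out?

159 px

Take off 112 px of margins, leaving 1137 px.
Subtracting 6 gaps of 4 leaves 1113 for 7 columns, so c = 159 px.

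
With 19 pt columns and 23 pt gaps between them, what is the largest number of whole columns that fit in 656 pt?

16 columns

Each extra column adds 19 + 23 = 42 pt.
(656 + 23) / 42 = 16.17, so 16 columns fit.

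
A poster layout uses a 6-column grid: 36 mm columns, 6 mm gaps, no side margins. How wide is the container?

246 mm

Container = 6·36 + 5·6 = 216 + 30 = 246 mm.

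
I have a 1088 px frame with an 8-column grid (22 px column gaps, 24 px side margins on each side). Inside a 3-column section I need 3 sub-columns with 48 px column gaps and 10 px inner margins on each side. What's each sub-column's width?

Inside the margins: 1088 − 48 = 1040 px.
8c + 7·22 = 1040 → 8c = 886 → c = 110.75 px.
Span of 3: 3·110.75 + 2·22 = 332.25 + 44 = 376.25 px.
Inner content = 376.25 − 2·10 = 356.25 px.
356.25 − 2·48 = 260.25; ÷3 gives d = 86.75 px.

86.75 px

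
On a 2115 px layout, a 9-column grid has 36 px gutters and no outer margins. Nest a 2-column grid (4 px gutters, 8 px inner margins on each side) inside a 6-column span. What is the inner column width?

689 px

9 columns + 8 gutters: 9c + 8·36 = 2115.
9c = 2115 − 288 = 1827, so c = 203 px.
Span of 6: 6·203 + 5·36 = 1218 + 180 = 1398 px.
Inner content = 1398 − 2·8 = 1382 px.
Subtracting 1 gutter of 4 leaves 1378 for 2 columns, so d = 689 px.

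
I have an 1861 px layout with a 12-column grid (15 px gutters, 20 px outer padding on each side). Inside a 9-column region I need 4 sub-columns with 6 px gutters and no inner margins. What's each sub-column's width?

Inside the margins: 1861 − 40 = 1821 px.
1821 − 11·15 = 1656; ÷12 gives c = 138 px.
9-column span = 9·138 + 8·15 = 1362 px.
Subtracting 3 gutters of 6 leaves 1344 for 4 columns, so d = 336 px.

336 px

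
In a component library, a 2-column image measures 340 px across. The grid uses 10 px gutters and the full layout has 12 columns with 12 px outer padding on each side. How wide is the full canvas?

2114 px

2 columns + 1 gutter: 2c + 1·10 = 340.
2c = 340 − 10 = 330, so c = 165 px.
Total width: 2·12 + 12·165 + 11·10 = 2114 px.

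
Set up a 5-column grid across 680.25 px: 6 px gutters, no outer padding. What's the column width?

131.25 px

680.25 − 4·6 = 656.25; ÷5 gives c = 131.25 px.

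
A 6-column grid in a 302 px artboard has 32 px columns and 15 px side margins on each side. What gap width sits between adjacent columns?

Take off 30 px of margins, leaving 272 px.
6·32 + 5g = 272 → 5g = 80 → g = 16 px.

16 px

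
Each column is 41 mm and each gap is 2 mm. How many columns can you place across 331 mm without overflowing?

7 columns

7 columns: 7·41 + 6·2 = 299 mm ≤ 331.
8 columns: 342 mm > 331. So 7.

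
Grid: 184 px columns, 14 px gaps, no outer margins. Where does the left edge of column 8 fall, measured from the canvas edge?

Before column 8: 7 columns + 7 gaps.
Offset = 7·(184 + 14) = 7·198 = 1386 px.

1386 px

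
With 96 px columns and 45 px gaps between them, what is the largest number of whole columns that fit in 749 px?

5 columns

5 columns: 5·96 + 4·45 = 660 px ≤ 749.
6 columns: 801 px > 749. So 5.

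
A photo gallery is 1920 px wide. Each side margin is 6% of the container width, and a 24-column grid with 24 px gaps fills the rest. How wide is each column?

47.4 px

Each margin = 6% of 1920 = 115.2 px; content = 1920 − 2·115.2 = 1689.6 px.
24c + 23·24 = 1689.6 → 24c = 1137.6 → c = 47.4 px.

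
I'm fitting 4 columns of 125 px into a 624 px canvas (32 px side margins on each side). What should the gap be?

Content width = 624 − 2·32 = 560 px.
4·125 + 3g = 560 → 3g = 60 → g = 20 px.

20 px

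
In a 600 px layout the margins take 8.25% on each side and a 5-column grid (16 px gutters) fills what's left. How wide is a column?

Margins: 8.25% × 600 = 49.5 px each, so content = 600 − 99 = 501 px.
501 − 4·16 = 437; ÷5 gives c = 87.4 px.

87.4 px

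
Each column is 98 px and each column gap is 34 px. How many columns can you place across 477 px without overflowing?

3 columns

3 columns: 3·98 + 2·34 = 362 px ≤ 477.
4 columns: 494 px > 477. So 3.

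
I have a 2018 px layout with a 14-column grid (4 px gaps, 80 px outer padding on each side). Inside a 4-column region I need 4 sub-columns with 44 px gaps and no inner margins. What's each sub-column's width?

Take off 160 px of margins, leaving 1858 px.
14c + 13·4 = 1858 → 14c = 1806 → c = 129 px.
4-column span = 4·129 + 3·4 = 528 px.
528 − 3·44 = 396; ÷4 gives d = 99 px.

99 px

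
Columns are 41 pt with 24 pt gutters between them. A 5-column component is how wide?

5 columns plus 4 gutters: 205 + 96 = 301 pt.

301 pt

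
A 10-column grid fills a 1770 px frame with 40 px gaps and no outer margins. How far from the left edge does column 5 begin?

10c + 9·40 = 1770 → 10c = 1410 → c = 141 px.
Each column+gutter stride is 181 px; with no margin, 4 of them is 724 px.

724 px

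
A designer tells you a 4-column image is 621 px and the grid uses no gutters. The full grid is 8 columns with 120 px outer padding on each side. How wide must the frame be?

621 / 4 = 155.25 px per column.
Summing: 240 + 1242 = 1482 px.

1482 px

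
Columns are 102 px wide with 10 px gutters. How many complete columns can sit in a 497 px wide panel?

4 columns

k columns need k·102 + (k−1)·10 = k·112 − 10.
k·112 − 10 ≤ 497 → k ≤ 507 / 112 ≈ 4.53, so k = 4.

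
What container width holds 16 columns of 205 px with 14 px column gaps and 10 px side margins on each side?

Container = 2·10 + 16·205 + 15·14 = 20 + 3280 + 210 = 3510 px.

3510 px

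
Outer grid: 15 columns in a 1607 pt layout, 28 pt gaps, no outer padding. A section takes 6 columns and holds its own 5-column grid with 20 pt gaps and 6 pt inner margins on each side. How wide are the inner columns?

106.8 pt

Subtracting 14 gaps of 28 leaves 1215 for 15 columns, so c = 81 pt.
6-column span = 6·81 + 5·28 = 626 pt.
Inner content = 626 − 2·6 = 614 pt.
614 − 4·20 = 534; ÷5 gives d = 106.8 pt.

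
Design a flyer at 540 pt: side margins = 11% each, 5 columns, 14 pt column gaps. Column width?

540 × (1 − 2·11%) = 540 × 78% = 421.2 pt for the columns.
5c + 4·14 = 421.2 → 5c = 365.2 → c = 73.04 pt.

73.04 pt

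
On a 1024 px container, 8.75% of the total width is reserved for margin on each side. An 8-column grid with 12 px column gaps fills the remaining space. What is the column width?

Margins: 8.75% × 1024 = 89.6 px each, so content = 1024 − 179.2 = 844.8 px.
Subtracting 7 column gaps of 12 leaves 760.8 for 8 columns, so c = 95.1 px.

95.1 px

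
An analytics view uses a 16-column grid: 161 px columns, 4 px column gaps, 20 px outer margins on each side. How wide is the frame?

Adding margins, columns and gutters: 40 + 2576 + 60 = 2676 px.

2676 px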